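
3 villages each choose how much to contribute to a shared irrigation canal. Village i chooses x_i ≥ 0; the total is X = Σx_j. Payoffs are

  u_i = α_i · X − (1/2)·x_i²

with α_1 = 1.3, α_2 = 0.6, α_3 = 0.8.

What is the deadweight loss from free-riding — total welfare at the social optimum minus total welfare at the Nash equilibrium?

4.99

Village i's FOC: ∂u_i/∂x_i = α_i − x_i = 0, so x_i* = α_i.
NE contributions = (1.3, 0.6, 0.8); X = 2.7.
W^NE = (Σα)·X − ½Σα_i² = 2.7² − ½·2.69 = 5.945.
Planner sets x_i = Σα_j = 2.7 for every i, so X^SO = 3·2.7 = 8.1.
W^SO = (Σα)·X^SO − ½·3·(Σα)² = (3/2)·2.7² = 10.935.
Deadweight loss = W^SO − W^NE = 4.99.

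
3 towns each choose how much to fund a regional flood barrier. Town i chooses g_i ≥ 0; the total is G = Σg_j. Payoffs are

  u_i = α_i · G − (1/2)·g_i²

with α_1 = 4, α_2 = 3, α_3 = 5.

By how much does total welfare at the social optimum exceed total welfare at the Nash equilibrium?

97

Town i's FOC: ∂u_i/∂g_i = α_i − g_i = 0, so g_i* = α_i.
NE contributions = (4, 3, 5); G = 12.
W^NE = (Σα)·G − ½Σα_i² = 12² − ½·50 = 119.
Planner sets g_i = Σα_j = 12 for every i, so G^SO = 3·12 = 36.
W^SO = (Σα)·G^SO − ½·3·(Σα)² = (3/2)·12² = 216.
Deadweight loss = W^SO − W^NE = 97.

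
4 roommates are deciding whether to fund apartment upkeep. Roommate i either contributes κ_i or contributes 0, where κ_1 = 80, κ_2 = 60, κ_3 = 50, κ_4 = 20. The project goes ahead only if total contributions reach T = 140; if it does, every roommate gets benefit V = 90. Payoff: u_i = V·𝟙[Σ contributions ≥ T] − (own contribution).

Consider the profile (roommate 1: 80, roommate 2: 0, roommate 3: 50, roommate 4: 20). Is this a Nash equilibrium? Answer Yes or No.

Yes

Total = 150 ≥ 140: provided.
Roommate 1 (pledges 80, payoff 10): dropping to 0 → total 70, payoff 0. No gain.
Roommate 2 (pledges 0, payoff 90): pledging 60 → total 210, payoff 30. No gain.
Roommate 3 (pledges 50, payoff 40): dropping to 0 → total 100, payoff 0. No gain.
Roommate 4 (pledges 20, payoff 70): dropping to 0 → total 130, payoff 0. No gain.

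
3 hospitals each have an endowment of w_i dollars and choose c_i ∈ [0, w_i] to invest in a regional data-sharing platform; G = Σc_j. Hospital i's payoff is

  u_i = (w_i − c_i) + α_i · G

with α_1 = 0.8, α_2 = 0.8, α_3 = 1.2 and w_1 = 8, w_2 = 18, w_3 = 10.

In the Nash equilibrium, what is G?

∂u_i/∂c_i = α_i − 1, so hospital i contributes w_i if α_i > 1, else 0.
α_i > 1 for i ∈ {3}; NE contributions (0, 0, 10), G = 10.

10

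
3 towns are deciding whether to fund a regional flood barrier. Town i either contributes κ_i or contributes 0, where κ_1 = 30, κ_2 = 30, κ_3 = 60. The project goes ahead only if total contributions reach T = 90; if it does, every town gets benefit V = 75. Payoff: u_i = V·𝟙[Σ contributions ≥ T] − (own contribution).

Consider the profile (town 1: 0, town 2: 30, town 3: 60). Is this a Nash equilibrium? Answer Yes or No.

Total = 90 ≥ 90: provided.
Town 1 (pledges 0, payoff 75): pledging 30 → total 120, payoff 45. No gain.
Town 2 (pledges 30, payoff 45): dropping to 0 → total 60, payoff 0. No gain.
Town 3 (pledges 60, payoff 15): dropping to 0 → total 30, payoff 0. No gain.

Yes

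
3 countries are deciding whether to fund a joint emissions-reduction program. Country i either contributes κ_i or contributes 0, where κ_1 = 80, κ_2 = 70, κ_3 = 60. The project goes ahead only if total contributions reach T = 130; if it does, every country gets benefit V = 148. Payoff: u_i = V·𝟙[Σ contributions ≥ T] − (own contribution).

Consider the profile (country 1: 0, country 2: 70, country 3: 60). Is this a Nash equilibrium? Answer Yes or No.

Total = 130 ≥ 130: provided.
Country 1 (pledges 0, payoff 148): pledging 80 → total 210, payoff 68. No gain.
Country 2 (pledges 70, payoff 78): dropping to 0 → total 60, payoff 0. No gain.
Country 3 (pledges 60, payoff 88): dropping to 0 → total 70, payoff 0. No gain.

Yes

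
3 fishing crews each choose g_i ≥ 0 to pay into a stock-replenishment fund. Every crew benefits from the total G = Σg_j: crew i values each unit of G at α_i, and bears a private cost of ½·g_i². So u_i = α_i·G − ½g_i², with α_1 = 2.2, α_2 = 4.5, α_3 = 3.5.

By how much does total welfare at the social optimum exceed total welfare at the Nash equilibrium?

Crew i's FOC: ∂u_i/∂g_i = α_i − g_i = 0, so g_i* = α_i.
NE contributions = (2.2, 4.5, 3.5); G = 10.2.
W^NE = (Σα)·G − ½Σα_i² = 10.2² − ½·37.34 = 85.37.
Planner sets g_i = Σα_j = 10.2 for every i, so G^SO = 3·10.2 = 30.6.
W^SO = (Σα)·G^SO − ½·3·(Σα)² = (3/2)·10.2² = 156.06.
Deadweight loss = W^SO − W^NE = 70.69.

70.69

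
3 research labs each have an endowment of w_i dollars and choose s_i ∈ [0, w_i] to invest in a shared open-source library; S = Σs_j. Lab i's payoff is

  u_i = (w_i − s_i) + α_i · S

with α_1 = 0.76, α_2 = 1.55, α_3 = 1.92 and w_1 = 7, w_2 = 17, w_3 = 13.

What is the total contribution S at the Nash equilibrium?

∂u_i/∂s_i = α_i − 1, so lab i contributes w_i if α_i > 1, else 0.
α_i > 1 for i ∈ {2, 3}; NE contributions (0, 17, 13), S = 30.

30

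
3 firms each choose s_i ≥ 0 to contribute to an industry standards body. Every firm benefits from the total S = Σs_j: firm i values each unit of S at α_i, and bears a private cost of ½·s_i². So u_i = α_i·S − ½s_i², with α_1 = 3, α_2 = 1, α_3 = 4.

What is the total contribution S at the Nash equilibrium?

Firm i's FOC: ∂u_i/∂s_i = α_i − s_i = 0, so s_i* = α_i.
NE contributions = (3, 1, 4); S = 8.

8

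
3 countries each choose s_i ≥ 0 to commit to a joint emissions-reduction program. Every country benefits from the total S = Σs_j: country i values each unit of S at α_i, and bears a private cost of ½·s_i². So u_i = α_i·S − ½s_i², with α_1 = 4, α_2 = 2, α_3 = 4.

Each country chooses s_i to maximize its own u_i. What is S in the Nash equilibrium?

Country i's FOC: ∂u_i/∂s_i = α_i − s_i = 0, so s_i* = α_i.
NE contributions = (4, 2, 4); S = 10.

10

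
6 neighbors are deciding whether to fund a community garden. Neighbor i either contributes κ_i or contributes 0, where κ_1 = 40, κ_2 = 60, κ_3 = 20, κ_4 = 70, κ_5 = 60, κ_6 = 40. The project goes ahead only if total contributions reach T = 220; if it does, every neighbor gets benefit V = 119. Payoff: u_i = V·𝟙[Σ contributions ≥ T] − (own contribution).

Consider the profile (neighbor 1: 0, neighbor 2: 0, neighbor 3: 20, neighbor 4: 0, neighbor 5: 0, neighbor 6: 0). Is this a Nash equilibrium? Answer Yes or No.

Total = 20 < 220: not provided.
Neighbor 1 (pledges 0, payoff 0): pledging 40 → total 60, payoff -40. No gain.
Neighbor 2 (pledges 0, payoff 0): pledging 60 → total 80, payoff -60. No gain.
Neighbor 3 (pledges 20, payoff -20): dropping to 0 → total 0, payoff 0. Profitable deviation.

No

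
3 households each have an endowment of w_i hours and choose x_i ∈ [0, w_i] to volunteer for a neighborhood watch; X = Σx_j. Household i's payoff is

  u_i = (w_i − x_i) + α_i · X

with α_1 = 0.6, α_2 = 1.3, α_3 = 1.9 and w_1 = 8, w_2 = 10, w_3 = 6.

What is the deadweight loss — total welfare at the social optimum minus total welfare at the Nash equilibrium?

∂u_i/∂x_i = α_i − 1, so household i contributes w_i if α_i > 1, else 0.
α_i > 1 for i ∈ {2, 3}; NE contributions (0, 10, 6), X = 16.
W^NE = Σw_i − X^NE + (Σα_i)·X^NE = 24 + 2.8·16 = 68.8.
Planner: ∂(Σu_j)/∂x_i = Σα_j − 1 = 2.8 > 0, so everyone contributes w_i; X^SO = 24, W^SO = 24 + 2.8·24 = 91.2.
Deadweight loss = 22.4.

22.4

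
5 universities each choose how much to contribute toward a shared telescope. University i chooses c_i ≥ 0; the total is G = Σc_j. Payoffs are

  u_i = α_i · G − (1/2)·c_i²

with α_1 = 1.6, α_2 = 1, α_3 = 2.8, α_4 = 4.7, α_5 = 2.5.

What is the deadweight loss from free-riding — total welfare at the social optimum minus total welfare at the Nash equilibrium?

University i's FOC: ∂u_i/∂c_i = α_i − c_i = 0, so c_i* = α_i.
NE contributions = (1.6, 1, 2.8, 4.7, 2.5); G = 12.6.
W^NE = (Σα)·G − ½Σα_i² = 12.6² − ½·39.74 = 138.89.
Planner sets c_i = Σα_j = 12.6 for every i, so G^SO = 5·12.6 = 63.
W^SO = (Σα)·G^SO − ½·5·(Σα)² = (5/2)·12.6² = 396.9.
Deadweight loss = W^SO − W^NE = 258.01.

258.01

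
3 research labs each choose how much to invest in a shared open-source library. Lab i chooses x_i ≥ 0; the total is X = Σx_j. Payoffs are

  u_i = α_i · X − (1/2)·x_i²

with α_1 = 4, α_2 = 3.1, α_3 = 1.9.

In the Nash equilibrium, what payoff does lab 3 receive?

15.295

Lab i's FOC: ∂u_i/∂x_i = α_i − x_i = 0, so x_i* = α_i.
NE contributions = (4, 3.1, 1.9); X = 9.
u_3 = α_3·X − ½·(x_3)² = 1.9·9 − ½·1.9² = 15.295.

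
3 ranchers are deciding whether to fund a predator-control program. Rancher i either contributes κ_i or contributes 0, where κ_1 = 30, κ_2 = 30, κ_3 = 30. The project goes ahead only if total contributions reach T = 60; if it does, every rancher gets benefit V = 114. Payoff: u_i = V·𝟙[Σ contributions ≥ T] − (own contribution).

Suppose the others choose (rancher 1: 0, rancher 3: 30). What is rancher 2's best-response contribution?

30

Others' total = 30. Contributing 30 brings total to 60 ≥ 60: gain V − κ_2 = 84.
Best response: 30.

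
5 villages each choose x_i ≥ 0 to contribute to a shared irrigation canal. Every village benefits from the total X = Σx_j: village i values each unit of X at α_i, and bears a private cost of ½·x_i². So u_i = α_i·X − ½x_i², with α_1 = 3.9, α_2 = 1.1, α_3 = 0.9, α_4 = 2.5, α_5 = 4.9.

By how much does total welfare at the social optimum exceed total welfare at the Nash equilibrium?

289.08

Village i's FOC: ∂u_i/∂x_i = α_i − x_i = 0, so x_i* = α_i.
NE contributions = (3.9, 1.1, 0.9, 2.5, 4.9); X = 13.3.
W^NE = (Σα)·X − ½Σα_i² = 13.3² − ½·47.49 = 153.145.
Planner sets x_i = Σα_j = 13.3 for every i, so X^SO = 5·13.3 = 66.5.
W^SO = (Σα)·X^SO − ½·5·(Σα)² = (5/2)·13.3² = 442.225.
Deadweight loss = W^SO − W^NE = 289.08.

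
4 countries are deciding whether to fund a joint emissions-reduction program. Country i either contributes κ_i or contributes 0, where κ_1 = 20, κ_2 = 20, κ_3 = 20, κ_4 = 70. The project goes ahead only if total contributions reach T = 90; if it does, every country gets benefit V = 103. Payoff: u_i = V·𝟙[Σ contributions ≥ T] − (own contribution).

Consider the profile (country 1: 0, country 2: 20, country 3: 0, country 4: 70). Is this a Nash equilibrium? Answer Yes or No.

Total = 90 ≥ 90: provided.
Country 1 (pledges 0, payoff 103): pledging 20 → total 110, payoff 83. No gain.
Country 2 (pledges 20, payoff 83): dropping to 0 → total 70, payoff 0. No gain.
Country 3 (pledges 0, payoff 103): pledging 20 → total 110, payoff 83. No gain.
Country 4 (pledges 70, payoff 33): dropping to 0 → total 20, payoff 0. No gain.

Yes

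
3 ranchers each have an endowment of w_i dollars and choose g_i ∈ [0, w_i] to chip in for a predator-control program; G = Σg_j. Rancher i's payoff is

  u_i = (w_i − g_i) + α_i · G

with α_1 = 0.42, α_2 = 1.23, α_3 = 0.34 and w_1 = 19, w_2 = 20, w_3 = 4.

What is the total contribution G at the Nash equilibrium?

20

∂u_i/∂g_i = α_i − 1, so rancher i contributes w_i if α_i > 1, else 0.
α_i > 1 for i ∈ {2}; NE contributions (0, 20, 0), G = 20.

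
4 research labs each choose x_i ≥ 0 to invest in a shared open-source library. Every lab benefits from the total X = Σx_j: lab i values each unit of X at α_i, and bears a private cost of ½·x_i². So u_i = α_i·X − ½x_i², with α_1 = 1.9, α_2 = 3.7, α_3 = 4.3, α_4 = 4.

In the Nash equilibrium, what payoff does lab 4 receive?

47.6

Lab i's FOC: ∂u_i/∂x_i = α_i − x_i = 0, so x_i* = α_i.
NE contributions = (1.9, 3.7, 4.3, 4); X = 13.9.
u_4 = α_4·X − ½·(x_4)² = 4·13.9 − ½·4² = 47.6.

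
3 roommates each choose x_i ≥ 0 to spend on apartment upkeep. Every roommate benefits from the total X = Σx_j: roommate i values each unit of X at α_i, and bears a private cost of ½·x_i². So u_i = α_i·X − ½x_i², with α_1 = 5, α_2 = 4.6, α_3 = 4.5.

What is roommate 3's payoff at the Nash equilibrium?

Roommate i's FOC: ∂u_i/∂x_i = α_i − x_i = 0, so x_i* = α_i.
NE contributions = (5, 4.6, 4.5); X = 14.1.
u_3 = α_3·X − ½·(x_3)² = 4.5·14.1 − ½·4.5² = 53.325.

53.325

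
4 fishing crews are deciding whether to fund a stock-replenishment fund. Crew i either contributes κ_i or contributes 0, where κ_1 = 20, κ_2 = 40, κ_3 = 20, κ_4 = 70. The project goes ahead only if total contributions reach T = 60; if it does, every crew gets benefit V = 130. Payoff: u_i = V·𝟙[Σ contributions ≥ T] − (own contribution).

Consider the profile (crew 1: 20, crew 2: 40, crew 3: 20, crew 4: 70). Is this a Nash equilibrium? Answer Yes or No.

No

Total = 150 ≥ 60: provided.
Crew 1 (pledges 20, payoff 110): dropping to 0 → total 130, payoff 130. Profitable deviation.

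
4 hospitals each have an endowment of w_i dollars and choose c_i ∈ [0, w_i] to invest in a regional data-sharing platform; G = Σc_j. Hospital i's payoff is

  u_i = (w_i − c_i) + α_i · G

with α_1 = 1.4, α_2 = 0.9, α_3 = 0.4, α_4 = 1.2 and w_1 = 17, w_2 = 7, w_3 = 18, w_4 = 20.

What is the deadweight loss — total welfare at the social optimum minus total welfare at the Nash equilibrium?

∂u_i/∂c_i = α_i − 1, so hospital i contributes w_i if α_i > 1, else 0.
α_i > 1 for i ∈ {1, 4}; NE contributions (17, 0, 0, 20), G = 37.
W^NE = Σw_i − G^NE + (Σα_i)·G^NE = 62 + 2.9·37 = 169.3.
Planner: ∂(Σu_j)/∂c_i = Σα_j − 1 = 2.9 > 0, so everyone contributes w_i; G^SO = 62, W^SO = 62 + 2.9·62 = 241.8.
Deadweight loss = 72.5.

72.5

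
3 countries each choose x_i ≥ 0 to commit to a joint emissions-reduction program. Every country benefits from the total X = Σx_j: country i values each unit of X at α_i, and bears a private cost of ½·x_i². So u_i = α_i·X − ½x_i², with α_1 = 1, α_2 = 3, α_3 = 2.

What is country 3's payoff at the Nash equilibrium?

10

Country i's FOC: ∂u_i/∂x_i = α_i − x_i = 0, so x_i* = α_i.
NE contributions = (1, 3, 2); X = 6.
u_3 = α_3·X − ½·(x_3)² = 2·6 − ½·2² = 10.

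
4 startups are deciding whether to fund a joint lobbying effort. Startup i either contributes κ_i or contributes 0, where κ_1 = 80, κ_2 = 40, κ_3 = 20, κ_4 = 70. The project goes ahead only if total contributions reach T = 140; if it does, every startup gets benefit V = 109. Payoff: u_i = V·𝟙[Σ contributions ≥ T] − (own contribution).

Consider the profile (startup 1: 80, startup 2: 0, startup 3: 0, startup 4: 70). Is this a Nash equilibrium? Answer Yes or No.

Yes

Total = 150 ≥ 140: provided.
Startup 1 (pledges 80, payoff 29): dropping to 0 → total 70, payoff 0. No gain.
Startup 2 (pledges 0, payoff 109): pledging 40 → total 190, payoff 69. No gain.
Startup 3 (pledges 0, payoff 109): pledging 20 → total 170, payoff 89. No gain.
Startup 4 (pledges 70, payoff 39): dropping to 0 → total 80, payoff 0. No gain.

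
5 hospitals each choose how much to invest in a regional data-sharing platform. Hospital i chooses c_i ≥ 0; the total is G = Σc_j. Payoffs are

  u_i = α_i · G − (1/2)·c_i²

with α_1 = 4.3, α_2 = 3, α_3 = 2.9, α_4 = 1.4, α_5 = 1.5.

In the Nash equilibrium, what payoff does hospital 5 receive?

18.525

Hospital i's FOC: ∂u_i/∂c_i = α_i − c_i = 0, so c_i* = α_i.
NE contributions = (4.3, 3, 2.9, 1.4, 1.5); G = 13.1.
u_5 = α_5·G − ½·(c_5)² = 1.5·13.1 − ½·1.5² = 18.525.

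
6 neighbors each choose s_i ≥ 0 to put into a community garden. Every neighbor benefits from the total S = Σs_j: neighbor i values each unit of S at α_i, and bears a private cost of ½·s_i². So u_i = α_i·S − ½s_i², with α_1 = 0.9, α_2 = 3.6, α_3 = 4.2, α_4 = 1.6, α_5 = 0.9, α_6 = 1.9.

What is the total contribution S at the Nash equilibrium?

13.1

Neighbor i's FOC: ∂u_i/∂s_i = α_i − s_i = 0, so s_i* = α_i.
NE contributions = (0.9, 3.6, 4.2, 1.6, 0.9, 1.9); S = 13.1.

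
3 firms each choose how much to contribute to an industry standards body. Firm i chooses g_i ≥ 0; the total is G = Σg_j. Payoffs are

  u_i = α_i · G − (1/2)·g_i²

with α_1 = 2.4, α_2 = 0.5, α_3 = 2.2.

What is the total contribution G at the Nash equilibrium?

5.1

Firm i's FOC: ∂u_i/∂g_i = α_i − g_i = 0, so g_i* = α_i.
NE contributions = (2.4, 0.5, 2.2); G = 5.1.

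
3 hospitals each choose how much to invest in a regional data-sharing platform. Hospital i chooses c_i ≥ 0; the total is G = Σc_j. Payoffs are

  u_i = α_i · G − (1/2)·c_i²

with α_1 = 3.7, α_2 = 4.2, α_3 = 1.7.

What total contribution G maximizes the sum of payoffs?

Planner FOC: ∂(Σu_j)/∂c_i = (Σα_j) − c_i = 0, so c_i^SO = Σα_j = 9.6 for every i; G^SO = 28.8.

28.8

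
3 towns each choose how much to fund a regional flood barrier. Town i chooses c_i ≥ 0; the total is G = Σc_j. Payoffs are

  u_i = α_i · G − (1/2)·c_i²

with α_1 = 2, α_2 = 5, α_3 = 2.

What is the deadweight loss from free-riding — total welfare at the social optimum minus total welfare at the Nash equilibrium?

Town i's FOC: ∂u_i/∂c_i = α_i − c_i = 0, so c_i* = α_i.
NE contributions = (2, 5, 2); G = 9.
W^NE = (Σα)·G − ½Σα_i² = 9² − ½·33 = 64.5.
Planner sets c_i = Σα_j = 9 for every i, so G^SO = 3·9 = 27.
W^SO = (Σα)·G^SO − ½·3·(Σα)² = (3/2)·9² = 121.5.
Deadweight loss = W^SO − W^NE = 57.

57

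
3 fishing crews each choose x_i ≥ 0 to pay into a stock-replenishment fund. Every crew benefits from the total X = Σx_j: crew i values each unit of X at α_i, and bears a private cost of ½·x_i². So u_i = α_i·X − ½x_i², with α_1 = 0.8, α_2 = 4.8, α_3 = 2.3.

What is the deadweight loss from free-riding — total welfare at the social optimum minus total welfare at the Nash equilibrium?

Crew i's FOC: ∂u_i/∂x_i = α_i − x_i = 0, so x_i* = α_i.
NE contributions = (0.8, 4.8, 2.3); X = 7.9.
W^NE = (Σα)·X − ½Σα_i² = 7.9² − ½·28.97 = 47.925.
Planner sets x_i = Σα_j = 7.9 for every i, so X^SO = 3·7.9 = 23.7.
W^SO = (Σα)·X^SO − ½·3·(Σα)² = (3/2)·7.9² = 93.615.
Deadweight loss = W^SO − W^NE = 45.69.

45.69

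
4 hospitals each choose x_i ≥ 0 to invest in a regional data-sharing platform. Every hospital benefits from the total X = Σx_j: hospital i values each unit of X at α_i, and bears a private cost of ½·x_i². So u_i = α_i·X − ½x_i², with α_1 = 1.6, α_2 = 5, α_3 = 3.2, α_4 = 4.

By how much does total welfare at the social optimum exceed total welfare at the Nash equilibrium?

Hospital i's FOC: ∂u_i/∂x_i = α_i − x_i = 0, so x_i* = α_i.
NE contributions = (1.6, 5, 3.2, 4); X = 13.8.
W^NE = (Σα)·X − ½Σα_i² = 13.8² − ½·53.8 = 163.54.
Planner sets x_i = Σα_j = 13.8 for every i, so X^SO = 4·13.8 = 55.2.
W^SO = (Σα)·X^SO − ½·4·(Σα)² = (4/2)·13.8² = 380.88.
Deadweight loss = W^SO − W^NE = 217.34.

217.34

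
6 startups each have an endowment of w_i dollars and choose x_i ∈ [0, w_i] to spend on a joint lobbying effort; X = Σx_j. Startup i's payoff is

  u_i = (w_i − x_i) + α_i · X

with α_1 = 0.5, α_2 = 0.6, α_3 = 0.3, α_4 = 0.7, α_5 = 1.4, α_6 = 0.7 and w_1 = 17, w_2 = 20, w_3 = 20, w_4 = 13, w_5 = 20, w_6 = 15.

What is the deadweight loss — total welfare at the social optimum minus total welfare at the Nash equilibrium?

∂u_i/∂x_i = α_i − 1, so startup i contributes w_i if α_i > 1, else 0.
α_i > 1 for i ∈ {5}; NE contributions (0, 0, 0, 0, 20, 0), X = 20.
W^NE = Σw_i − X^NE + (Σα_i)·X^NE = 105 + 3.2·20 = 169.
Planner: ∂(Σu_j)/∂x_i = Σα_j − 1 = 3.2 > 0, so everyone contributes w_i; X^SO = 105, W^SO = 105 + 3.2·105 = 441.
Deadweight loss = 272.

272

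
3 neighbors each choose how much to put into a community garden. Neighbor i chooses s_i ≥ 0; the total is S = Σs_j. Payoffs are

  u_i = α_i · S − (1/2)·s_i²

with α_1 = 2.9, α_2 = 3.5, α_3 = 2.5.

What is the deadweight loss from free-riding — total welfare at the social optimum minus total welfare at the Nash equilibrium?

53.06

Neighbor i's FOC: ∂u_i/∂s_i = α_i − s_i = 0, so s_i* = α_i.
NE contributions = (2.9, 3.5, 2.5); S = 8.9.
W^NE = (Σα)·S − ½Σα_i² = 8.9² − ½·26.91 = 65.755.
Planner sets s_i = Σα_j = 8.9 for every i, so S^SO = 3·8.9 = 26.7.
W^SO = (Σα)·S^SO − ½·3·(Σα)² = (3/2)·8.9² = 118.815.
Deadweight loss = W^SO − W^NE = 53.06.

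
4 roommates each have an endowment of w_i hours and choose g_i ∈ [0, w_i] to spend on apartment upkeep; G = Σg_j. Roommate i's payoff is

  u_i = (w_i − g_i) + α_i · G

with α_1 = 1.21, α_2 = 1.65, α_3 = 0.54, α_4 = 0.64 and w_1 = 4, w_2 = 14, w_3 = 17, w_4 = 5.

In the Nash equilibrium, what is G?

18

∂u_i/∂g_i = α_i − 1, so roommate i contributes w_i if α_i > 1, else 0.
α_i > 1 for i ∈ {1, 2}; NE contributions (4, 14, 0, 0), G = 18.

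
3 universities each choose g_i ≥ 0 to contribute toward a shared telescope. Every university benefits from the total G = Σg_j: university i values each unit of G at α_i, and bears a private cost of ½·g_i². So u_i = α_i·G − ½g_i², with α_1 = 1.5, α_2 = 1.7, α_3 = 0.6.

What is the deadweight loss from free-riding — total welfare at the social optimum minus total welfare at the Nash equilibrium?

9.97

University i's FOC: ∂u_i/∂g_i = α_i − g_i = 0, so g_i* = α_i.
NE contributions = (1.5, 1.7, 0.6); G = 3.8.
W^NE = (Σα)·G − ½Σα_i² = 3.8² − ½·5.5 = 11.69.
Planner sets g_i = Σα_j = 3.8 for every i, so G^SO = 3·3.8 = 11.4.
W^SO = (Σα)·G^SO − ½·3·(Σα)² = (3/2)·3.8² = 21.66.
Deadweight loss = W^SO − W^NE = 9.97.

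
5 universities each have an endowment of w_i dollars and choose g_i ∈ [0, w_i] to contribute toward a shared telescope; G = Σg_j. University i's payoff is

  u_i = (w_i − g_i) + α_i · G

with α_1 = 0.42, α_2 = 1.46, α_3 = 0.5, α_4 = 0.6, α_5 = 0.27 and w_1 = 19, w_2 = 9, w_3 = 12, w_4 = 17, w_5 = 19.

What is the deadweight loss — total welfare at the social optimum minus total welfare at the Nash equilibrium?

∂u_i/∂g_i = α_i − 1, so university i contributes w_i if α_i > 1, else 0.
α_i > 1 for i ∈ {2}; NE contributions (0, 9, 0, 0, 0), G = 9.
W^NE = Σw_i − G^NE + (Σα_i)·G^NE = 76 + 2.25·9 = 96.25.
Planner: ∂(Σu_j)/∂g_i = Σα_j − 1 = 2.25 > 0, so everyone contributes w_i; G^SO = 76, W^SO = 76 + 2.25·76 = 247.
Deadweight loss = 150.75.

150.75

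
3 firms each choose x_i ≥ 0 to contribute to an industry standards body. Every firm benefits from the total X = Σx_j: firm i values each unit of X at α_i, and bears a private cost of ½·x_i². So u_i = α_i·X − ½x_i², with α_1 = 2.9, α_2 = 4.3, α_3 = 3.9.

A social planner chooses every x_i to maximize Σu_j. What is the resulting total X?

33.3

Planner FOC: ∂(Σu_j)/∂x_i = (Σα_j) − x_i = 0, so x_i^SO = Σα_j = 11.1 for every i; X^SO = 33.3.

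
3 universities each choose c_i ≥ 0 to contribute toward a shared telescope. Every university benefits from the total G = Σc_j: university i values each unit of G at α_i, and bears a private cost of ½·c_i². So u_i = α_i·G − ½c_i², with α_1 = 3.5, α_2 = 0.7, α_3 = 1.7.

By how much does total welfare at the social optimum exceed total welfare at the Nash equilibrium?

25.22

University i's FOC: ∂u_i/∂c_i = α_i − c_i = 0, so c_i* = α_i.
NE contributions = (3.5, 0.7, 1.7); G = 5.9.
W^NE = (Σα)·G − ½Σα_i² = 5.9² − ½·15.63 = 26.995.
Planner sets c_i = Σα_j = 5.9 for every i, so G^SO = 3·5.9 = 17.7.
W^SO = (Σα)·G^SO − ½·3·(Σα)² = (3/2)·5.9² = 52.215.
Deadweight loss = W^SO − W^NE = 25.22.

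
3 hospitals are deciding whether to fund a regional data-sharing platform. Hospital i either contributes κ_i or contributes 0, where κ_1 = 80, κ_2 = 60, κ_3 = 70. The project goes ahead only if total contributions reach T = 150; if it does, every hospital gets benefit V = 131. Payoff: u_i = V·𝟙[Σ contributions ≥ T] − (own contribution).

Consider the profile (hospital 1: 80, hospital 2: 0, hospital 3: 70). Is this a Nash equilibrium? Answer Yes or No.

Yes

Total = 150 ≥ 150: provided.
Hospital 1 (pledges 80, payoff 51): dropping to 0 → total 70, payoff 0. No gain.
Hospital 2 (pledges 0, payoff 131): pledging 60 → total 210, payoff 71. No gain.
Hospital 3 (pledges 70, payoff 61): dropping to 0 → total 80, payoff 0. No gain.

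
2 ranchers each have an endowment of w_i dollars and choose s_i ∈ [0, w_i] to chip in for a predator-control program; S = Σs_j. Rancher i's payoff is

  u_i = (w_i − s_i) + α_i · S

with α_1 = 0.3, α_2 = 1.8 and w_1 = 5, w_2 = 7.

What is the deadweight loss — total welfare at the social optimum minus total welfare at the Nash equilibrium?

5.5

∂u_i/∂s_i = α_i − 1, so rancher i contributes w_i if α_i > 1, else 0.
α_i > 1 for i ∈ {2}; NE contributions (0, 7), S = 7.
W^NE = Σw_i − S^NE + (Σα_i)·S^NE = 12 + 1.1·7 = 19.7.
Planner: ∂(Σu_j)/∂s_i = Σα_j − 1 = 1.1 > 0, so everyone contributes w_i; S^SO = 12, W^SO = 12 + 1.1·12 = 25.2.
Deadweight loss = 5.5.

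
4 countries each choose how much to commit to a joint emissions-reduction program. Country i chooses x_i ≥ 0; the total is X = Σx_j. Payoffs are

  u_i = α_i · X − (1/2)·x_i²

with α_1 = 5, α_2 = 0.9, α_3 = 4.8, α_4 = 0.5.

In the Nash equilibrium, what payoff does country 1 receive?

Country i's FOC: ∂u_i/∂x_i = α_i − x_i = 0, so x_i* = α_i.
NE contributions = (5, 0.9, 4.8, 0.5); X = 11.2.
u_1 = α_1·X − ½·(x_1)² = 5·11.2 − ½·5² = 43.5.

43.5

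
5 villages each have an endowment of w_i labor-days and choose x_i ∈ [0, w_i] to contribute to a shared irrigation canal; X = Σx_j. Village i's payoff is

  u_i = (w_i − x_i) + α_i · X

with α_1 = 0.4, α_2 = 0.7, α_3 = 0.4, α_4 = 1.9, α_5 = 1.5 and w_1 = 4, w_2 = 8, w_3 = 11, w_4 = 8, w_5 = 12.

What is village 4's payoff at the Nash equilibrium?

38

∂u_i/∂x_i = α_i − 1, so village i contributes w_i if α_i > 1, else 0.
α_i > 1 for i ∈ {4, 5}; NE contributions (0, 0, 0, 8, 12), X = 20.
u_4 = (8 − 8) + 1.9·20 = 38.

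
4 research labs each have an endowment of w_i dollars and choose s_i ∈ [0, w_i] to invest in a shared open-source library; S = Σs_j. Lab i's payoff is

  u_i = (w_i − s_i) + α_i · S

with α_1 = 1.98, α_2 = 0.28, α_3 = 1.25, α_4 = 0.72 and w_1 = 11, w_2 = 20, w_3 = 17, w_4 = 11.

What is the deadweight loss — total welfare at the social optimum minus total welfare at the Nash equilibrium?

∂u_i/∂s_i = α_i − 1, so lab i contributes w_i if α_i > 1, else 0.
α_i > 1 for i ∈ {1, 3}; NE contributions (11, 0, 17, 0), S = 28.
W^NE = Σw_i − S^NE + (Σα_i)·S^NE = 59 + 3.23·28 = 149.44.
Planner: ∂(Σu_j)/∂s_i = Σα_j − 1 = 3.23 > 0, so everyone contributes w_i; S^SO = 59, W^SO = 59 + 3.23·59 = 249.57.
Deadweight loss = 100.13.

100.13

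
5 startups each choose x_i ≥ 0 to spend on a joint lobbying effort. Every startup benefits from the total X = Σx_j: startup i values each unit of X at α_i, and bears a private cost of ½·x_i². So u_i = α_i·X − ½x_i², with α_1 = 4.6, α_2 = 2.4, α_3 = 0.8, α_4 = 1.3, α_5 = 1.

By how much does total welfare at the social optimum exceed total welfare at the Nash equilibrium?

Startup i's FOC: ∂u_i/∂x_i = α_i − x_i = 0, so x_i* = α_i.
NE contributions = (4.6, 2.4, 0.8, 1.3, 1); X = 10.1.
W^NE = (Σα)·X − ½Σα_i² = 10.1² − ½·30.25 = 86.885.
Planner sets x_i = Σα_j = 10.1 for every i, so X^SO = 5·10.1 = 50.5.
W^SO = (Σα)·X^SO − ½·5·(Σα)² = (5/2)·10.1² = 255.025.
Deadweight loss = W^SO − W^NE = 168.14.

168.14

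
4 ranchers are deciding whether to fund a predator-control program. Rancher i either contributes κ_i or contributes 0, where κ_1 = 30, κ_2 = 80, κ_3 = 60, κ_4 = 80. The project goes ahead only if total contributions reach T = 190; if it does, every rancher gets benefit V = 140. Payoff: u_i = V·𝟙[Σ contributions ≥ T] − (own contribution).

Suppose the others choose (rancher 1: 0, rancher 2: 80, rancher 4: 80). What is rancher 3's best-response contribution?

60

Others' total = 160. Contributing 60 brings total to 220 ≥ 190: gain V − κ_3 = 80.
Best response: 60.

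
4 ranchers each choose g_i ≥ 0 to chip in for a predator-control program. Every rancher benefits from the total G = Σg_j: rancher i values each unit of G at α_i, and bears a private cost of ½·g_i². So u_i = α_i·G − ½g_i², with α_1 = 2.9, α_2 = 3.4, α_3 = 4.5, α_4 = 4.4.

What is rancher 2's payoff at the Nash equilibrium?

Rancher i's FOC: ∂u_i/∂g_i = α_i − g_i = 0, so g_i* = α_i.
NE contributions = (2.9, 3.4, 4.5, 4.4); G = 15.2.
u_2 = α_2·G − ½·(g_2)² = 3.4·15.2 − ½·3.4² = 45.9.

45.9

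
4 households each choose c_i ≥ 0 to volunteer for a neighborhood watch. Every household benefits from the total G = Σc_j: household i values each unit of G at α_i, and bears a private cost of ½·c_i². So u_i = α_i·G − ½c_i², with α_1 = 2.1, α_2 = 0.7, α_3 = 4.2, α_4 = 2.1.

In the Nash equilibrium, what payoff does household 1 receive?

16.905

Household i's FOC: ∂u_i/∂c_i = α_i − c_i = 0, so c_i* = α_i.
NE contributions = (2.1, 0.7, 4.2, 2.1); G = 9.1.
u_1 = α_1·G − ½·(c_1)² = 2.1·9.1 − ½·2.1² = 16.905.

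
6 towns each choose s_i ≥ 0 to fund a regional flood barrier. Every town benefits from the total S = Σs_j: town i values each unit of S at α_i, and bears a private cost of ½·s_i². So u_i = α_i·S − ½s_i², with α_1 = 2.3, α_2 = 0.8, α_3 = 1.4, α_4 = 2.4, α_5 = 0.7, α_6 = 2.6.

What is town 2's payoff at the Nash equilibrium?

7.84

Town i's FOC: ∂u_i/∂s_i = α_i − s_i = 0, so s_i* = α_i.
NE contributions = (2.3, 0.8, 1.4, 2.4, 0.7, 2.6); S = 10.2.
u_2 = α_2·S − ½·(s_2)² = 0.8·10.2 − ½·0.8² = 7.84.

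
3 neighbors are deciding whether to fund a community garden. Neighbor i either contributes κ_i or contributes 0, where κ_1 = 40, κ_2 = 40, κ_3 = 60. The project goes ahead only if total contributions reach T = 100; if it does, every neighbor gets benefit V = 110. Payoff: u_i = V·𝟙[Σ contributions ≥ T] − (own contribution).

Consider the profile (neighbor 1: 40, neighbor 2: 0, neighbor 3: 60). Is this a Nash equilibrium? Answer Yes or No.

Total = 100 ≥ 100: provided.
Neighbor 1 (pledges 40, payoff 70): dropping to 0 → total 60, payoff 0. No gain.
Neighbor 2 (pledges 0, payoff 110): pledging 40 → total 140, payoff 70. No gain.
Neighbor 3 (pledges 60, payoff 50): dropping to 0 → total 40, payoff 0. No gain.

Yes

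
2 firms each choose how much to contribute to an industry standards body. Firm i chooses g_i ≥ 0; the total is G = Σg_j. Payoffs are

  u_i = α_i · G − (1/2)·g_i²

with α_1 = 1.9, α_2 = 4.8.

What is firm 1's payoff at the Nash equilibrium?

Firm i's FOC: ∂u_i/∂g_i = α_i − g_i = 0, so g_i* = α_i.
NE contributions = (1.9, 4.8); G = 6.7.
u_1 = α_1·G − ½·(g_1)² = 1.9·6.7 − ½·1.9² = 10.925.

10.925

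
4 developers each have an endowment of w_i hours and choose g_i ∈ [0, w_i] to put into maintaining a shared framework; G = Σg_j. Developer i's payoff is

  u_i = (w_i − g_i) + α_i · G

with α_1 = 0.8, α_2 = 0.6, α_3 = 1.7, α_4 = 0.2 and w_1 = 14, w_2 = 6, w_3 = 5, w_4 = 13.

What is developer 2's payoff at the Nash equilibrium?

9

∂u_i/∂g_i = α_i − 1, so developer i contributes w_i if α_i > 1, else 0.
α_i > 1 for i ∈ {3}; NE contributions (0, 0, 5, 0), G = 5.
u_2 = (6 − 0) + 0.6·5 = 9.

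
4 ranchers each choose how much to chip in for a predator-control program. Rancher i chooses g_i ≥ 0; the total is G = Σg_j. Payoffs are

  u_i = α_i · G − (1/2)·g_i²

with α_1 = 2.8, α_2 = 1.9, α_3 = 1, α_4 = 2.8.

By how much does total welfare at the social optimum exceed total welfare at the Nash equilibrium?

Rancher i's FOC: ∂u_i/∂g_i = α_i − g_i = 0, so g_i* = α_i.
NE contributions = (2.8, 1.9, 1, 2.8); G = 8.5.
W^NE = (Σα)·G − ½Σα_i² = 8.5² − ½·20.29 = 62.105.
Planner sets g_i = Σα_j = 8.5 for every i, so G^SO = 4·8.5 = 34.
W^SO = (Σα)·G^SO − ½·4·(Σα)² = (4/2)·8.5² = 144.5.
Deadweight loss = W^SO − W^NE = 82.395.

82.395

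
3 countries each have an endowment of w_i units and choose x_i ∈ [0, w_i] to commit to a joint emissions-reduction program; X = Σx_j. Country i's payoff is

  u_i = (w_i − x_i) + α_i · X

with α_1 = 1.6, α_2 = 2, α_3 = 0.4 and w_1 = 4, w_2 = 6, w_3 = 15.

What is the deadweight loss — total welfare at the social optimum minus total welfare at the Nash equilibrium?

∂u_i/∂x_i = α_i − 1, so country i contributes w_i if α_i > 1, else 0.
α_i > 1 for i ∈ {1, 2}; NE contributions (4, 6, 0), X = 10.
W^NE = Σw_i − X^NE + (Σα_i)·X^NE = 25 + 3·10 = 55.
Planner: ∂(Σu_j)/∂x_i = Σα_j − 1 = 3 > 0, so everyone contributes w_i; X^SO = 25, W^SO = 25 + 3·25 = 100.
Deadweight loss = 45.

45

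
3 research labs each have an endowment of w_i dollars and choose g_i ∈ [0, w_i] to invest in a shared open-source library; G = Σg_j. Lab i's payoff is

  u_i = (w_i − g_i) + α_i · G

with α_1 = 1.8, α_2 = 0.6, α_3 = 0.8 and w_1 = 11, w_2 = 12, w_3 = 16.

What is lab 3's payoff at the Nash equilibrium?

∂u_i/∂g_i = α_i − 1, so lab i contributes w_i if α_i > 1, else 0.
α_i > 1 for i ∈ {1}; NE contributions (11, 0, 0), G = 11.
u_3 = (16 − 0) + 0.8·11 = 24.8.

24.8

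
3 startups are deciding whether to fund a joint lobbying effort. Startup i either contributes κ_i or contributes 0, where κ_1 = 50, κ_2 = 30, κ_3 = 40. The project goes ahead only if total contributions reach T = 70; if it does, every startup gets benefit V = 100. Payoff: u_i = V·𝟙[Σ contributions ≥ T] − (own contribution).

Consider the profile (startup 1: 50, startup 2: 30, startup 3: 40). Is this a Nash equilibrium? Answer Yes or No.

Total = 120 ≥ 70: provided.
Startup 1 (pledges 50, payoff 50): dropping to 0 → total 70, payoff 100. Profitable deviation.

No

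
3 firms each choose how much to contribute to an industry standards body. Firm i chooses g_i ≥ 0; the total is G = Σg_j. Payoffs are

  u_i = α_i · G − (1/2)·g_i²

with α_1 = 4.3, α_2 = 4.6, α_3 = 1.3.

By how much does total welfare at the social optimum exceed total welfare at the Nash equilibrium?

72.69

Firm i's FOC: ∂u_i/∂g_i = α_i − g_i = 0, so g_i* = α_i.
NE contributions = (4.3, 4.6, 1.3); G = 10.2.
W^NE = (Σα)·G − ½Σα_i² = 10.2² − ½·41.34 = 83.37.
Planner sets g_i = Σα_j = 10.2 for every i, so G^SO = 3·10.2 = 30.6.
W^SO = (Σα)·G^SO − ½·3·(Σα)² = (3/2)·10.2² = 156.06.
Deadweight loss = W^SO − W^NE = 72.69.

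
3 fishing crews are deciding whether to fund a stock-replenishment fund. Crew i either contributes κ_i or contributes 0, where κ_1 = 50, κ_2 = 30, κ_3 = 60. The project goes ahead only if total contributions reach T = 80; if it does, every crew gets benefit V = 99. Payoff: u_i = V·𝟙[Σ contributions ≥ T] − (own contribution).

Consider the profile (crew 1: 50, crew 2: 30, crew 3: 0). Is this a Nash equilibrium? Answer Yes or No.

Yes

Total = 80 ≥ 80: provided.
Crew 1 (pledges 50, payoff 49): dropping to 0 → total 30, payoff 0. No gain.
Crew 2 (pledges 30, payoff 69): dropping to 0 → total 50, payoff 0. No gain.
Crew 3 (pledges 0, payoff 99): pledging 60 → total 140, payoff 39. No gain.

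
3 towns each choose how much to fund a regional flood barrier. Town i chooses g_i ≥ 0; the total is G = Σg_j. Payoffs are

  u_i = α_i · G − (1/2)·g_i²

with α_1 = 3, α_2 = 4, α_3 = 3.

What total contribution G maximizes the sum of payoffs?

Planner FOC: ∂(Σu_j)/∂g_i = (Σα_j) − g_i = 0, so g_i^SO = Σα_j = 10 for every i; G^SO = 30.

30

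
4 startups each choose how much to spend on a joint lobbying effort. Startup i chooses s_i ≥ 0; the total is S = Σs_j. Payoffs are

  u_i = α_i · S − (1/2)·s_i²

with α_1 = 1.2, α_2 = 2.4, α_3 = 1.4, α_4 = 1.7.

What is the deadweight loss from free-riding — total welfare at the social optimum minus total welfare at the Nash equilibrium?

Startup i's FOC: ∂u_i/∂s_i = α_i − s_i = 0, so s_i* = α_i.
NE contributions = (1.2, 2.4, 1.4, 1.7); S = 6.7.
W^NE = (Σα)·S − ½Σα_i² = 6.7² − ½·12.05 = 38.865.
Planner sets s_i = Σα_j = 6.7 for every i, so S^SO = 4·6.7 = 26.8.
W^SO = (Σα)·S^SO − ½·4·(Σα)² = (4/2)·6.7² = 89.78.
Deadweight loss = W^SO − W^NE = 50.915.

50.915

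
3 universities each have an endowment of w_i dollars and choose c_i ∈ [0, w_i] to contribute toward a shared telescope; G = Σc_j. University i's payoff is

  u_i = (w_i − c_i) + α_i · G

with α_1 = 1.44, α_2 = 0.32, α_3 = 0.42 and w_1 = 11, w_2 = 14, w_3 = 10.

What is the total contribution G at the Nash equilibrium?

∂u_i/∂c_i = α_i − 1, so university i contributes w_i if α_i > 1, else 0.
α_i > 1 for i ∈ {1}; NE contributions (11, 0, 0), G = 11.

11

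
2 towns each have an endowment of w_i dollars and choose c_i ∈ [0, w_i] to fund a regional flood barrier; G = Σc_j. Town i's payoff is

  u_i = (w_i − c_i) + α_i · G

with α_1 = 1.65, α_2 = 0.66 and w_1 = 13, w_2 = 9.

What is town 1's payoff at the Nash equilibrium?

21.45

∂u_i/∂c_i = α_i − 1, so town i contributes w_i if α_i > 1, else 0.
α_i > 1 for i ∈ {1}; NE contributions (13, 0), G = 13.
u_1 = (13 − 13) + 1.65·13 = 21.45.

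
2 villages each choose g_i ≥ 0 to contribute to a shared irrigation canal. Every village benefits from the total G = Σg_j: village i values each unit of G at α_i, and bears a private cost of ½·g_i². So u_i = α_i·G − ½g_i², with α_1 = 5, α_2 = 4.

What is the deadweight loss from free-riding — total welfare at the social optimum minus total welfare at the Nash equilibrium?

20.5

Village i's FOC: ∂u_i/∂g_i = α_i − g_i = 0, so g_i* = α_i.
NE contributions = (5, 4); G = 9.
W^NE = (Σα)·G − ½Σα_i² = 9² − ½·41 = 60.5.
Planner sets g_i = Σα_j = 9 for every i, so G^SO = 2·9 = 18.
W^SO = (Σα)·G^SO − ½·2·(Σα)² = (2/2)·9² = 81.
Deadweight loss = W^SO − W^NE = 20.5.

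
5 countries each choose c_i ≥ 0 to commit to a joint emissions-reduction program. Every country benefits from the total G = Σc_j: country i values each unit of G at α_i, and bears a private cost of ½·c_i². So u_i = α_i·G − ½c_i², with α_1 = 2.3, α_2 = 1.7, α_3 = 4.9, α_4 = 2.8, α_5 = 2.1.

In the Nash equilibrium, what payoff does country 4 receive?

Country i's FOC: ∂u_i/∂c_i = α_i − c_i = 0, so c_i* = α_i.
NE contributions = (2.3, 1.7, 4.9, 2.8, 2.1); G = 13.8.
u_4 = α_4·G − ½·(c_4)² = 2.8·13.8 − ½·2.8² = 34.72.

34.72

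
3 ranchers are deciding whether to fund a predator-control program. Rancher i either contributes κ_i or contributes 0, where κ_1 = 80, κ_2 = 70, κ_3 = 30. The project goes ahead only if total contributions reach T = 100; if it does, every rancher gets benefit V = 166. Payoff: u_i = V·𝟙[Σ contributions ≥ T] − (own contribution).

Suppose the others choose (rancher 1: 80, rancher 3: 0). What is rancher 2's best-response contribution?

70

Others' total = 80. Contributing 70 brings total to 150 ≥ 100: gain V − κ_2 = 96.
Best response: 70.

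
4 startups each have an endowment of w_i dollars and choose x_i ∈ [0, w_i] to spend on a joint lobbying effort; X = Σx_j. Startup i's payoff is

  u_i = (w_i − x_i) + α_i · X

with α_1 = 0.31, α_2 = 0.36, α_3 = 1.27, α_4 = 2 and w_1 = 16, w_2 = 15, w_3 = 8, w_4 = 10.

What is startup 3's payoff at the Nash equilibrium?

∂u_i/∂x_i = α_i − 1, so startup i contributes w_i if α_i > 1, else 0.
α_i > 1 for i ∈ {3, 4}; NE contributions (0, 0, 8, 10), X = 18.
u_3 = (8 − 8) + 1.27·18 = 22.86.

22.86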